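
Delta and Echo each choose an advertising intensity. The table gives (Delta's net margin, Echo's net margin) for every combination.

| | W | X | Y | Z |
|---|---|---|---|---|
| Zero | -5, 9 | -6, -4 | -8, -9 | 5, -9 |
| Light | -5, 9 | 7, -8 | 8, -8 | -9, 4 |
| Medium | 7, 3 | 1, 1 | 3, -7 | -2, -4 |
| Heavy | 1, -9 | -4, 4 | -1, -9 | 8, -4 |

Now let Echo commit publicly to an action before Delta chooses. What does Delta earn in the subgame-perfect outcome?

Solve by backward induction (Echo leads).
- W: Delta compares -5, -5, 7, 1 and picks Medium; Echo would get 3.
- X: Delta compares -6, 7, 1, -4 and picks Light; Echo would get -8.
- Y: Delta compares -8, 8, 3, -1 and picks Light; Echo would get -8.
- Z: Delta compares 5, -9, -2, 8 and picks Heavy; Echo would get -4.
Among 3, -8, -8, -4, the best is 3 at W. Subgame-perfect outcome: (Medium, W) with payoffs (7, 3).

7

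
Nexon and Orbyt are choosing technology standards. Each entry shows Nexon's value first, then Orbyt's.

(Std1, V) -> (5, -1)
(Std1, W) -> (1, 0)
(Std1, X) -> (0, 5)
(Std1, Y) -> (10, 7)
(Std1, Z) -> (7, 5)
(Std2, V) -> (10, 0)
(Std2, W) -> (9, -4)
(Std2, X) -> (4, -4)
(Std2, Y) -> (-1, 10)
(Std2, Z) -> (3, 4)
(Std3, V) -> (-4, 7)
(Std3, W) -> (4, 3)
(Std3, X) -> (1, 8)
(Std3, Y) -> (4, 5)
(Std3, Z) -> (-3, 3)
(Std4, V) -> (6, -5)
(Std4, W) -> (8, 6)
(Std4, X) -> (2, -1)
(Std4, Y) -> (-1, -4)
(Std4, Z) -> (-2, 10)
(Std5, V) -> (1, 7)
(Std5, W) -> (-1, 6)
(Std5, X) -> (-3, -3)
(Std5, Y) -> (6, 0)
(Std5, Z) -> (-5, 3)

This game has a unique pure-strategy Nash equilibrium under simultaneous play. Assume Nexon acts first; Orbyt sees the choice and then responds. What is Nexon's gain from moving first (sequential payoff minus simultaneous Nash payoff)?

0

Work backward from Orbyt's decision.
- Std1: BR = Y, leader payoff 10.
- Std2: BR = Y, leader payoff -1.
- Std3: BR = X, leader payoff 1.
- Std4: BR = Z, leader payoff -2.
- Std5: BR = V, leader payoff 1.
Nexon's induced payoffs are 10, -1, 1, -2, 1, so Nexon commits to Std1. Subgame-perfect outcome: (Std1, Y) with payoffs (10, 7).
Now find the simultaneous Nash equilibrium.
Nexon's best replies: V→Std2; W→Std2; X→Std2; Y→Std1; Z→Std1.
Orbyt's best replies: Std1→Y; Std2→Y; Std3→X; Std4→Z; Std5→V.
The unique mutual best reply is (Std1, Y), giving (10, 7).
Nexon's commitment gain: 10 − 10 = 0.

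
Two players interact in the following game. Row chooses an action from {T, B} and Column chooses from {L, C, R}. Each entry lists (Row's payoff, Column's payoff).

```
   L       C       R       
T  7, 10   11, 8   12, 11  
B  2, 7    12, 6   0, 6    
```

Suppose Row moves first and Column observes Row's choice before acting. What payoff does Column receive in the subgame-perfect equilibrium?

11

Column best-responds to each possible Row move:
- T: Column compares 10, 8, 11 and picks R; Row would get 12.
- B: Column compares 7, 6, 6 and picks L; Row would get 2.
Among 12, 2, the best is 12 at T. Subgame-perfect outcome: (T, R) with payoffs (12, 11).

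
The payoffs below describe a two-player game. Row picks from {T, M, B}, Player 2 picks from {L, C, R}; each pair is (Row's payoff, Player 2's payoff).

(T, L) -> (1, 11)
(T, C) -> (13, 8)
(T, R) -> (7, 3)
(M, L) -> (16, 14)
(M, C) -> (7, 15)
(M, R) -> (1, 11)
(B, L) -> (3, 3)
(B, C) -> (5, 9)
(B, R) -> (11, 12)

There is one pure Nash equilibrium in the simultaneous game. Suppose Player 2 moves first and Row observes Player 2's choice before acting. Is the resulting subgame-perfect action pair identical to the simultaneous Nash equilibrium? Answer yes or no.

Solve by backward induction (Player 2 leads).
- L: BR = M, leader payoff 14.
- C: BR = T, leader payoff 8.
- R: BR = B, leader payoff 12.
Maximizing over 14, 8, 12, Player 2 chooses L. Subgame-perfect outcome: (M, L) with payoffs (16, 14).
Under simultaneous play:
Row's best replies: L→M; C→T; R→B.
Player 2's best replies: T→L; M→C; B→R.
The unique mutual best reply is (B, R), giving (11, 12).
Sequential outcome (M, L) differs from the Nash profile (B, R).

no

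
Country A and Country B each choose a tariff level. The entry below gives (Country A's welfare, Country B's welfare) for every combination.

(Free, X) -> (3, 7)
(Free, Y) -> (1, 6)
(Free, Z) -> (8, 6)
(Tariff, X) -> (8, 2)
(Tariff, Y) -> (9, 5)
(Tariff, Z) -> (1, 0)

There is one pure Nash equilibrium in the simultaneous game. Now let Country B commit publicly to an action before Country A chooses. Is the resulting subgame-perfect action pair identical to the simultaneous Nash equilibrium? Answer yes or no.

Backward induction with Country B moving first.
- X: Country A compares 3, 8 and picks Tariff; Country B would get 2.
- Y: Country A compares 1, 9 and picks Tariff; Country B would get 5.
- Z: Country A compares 8, 1 and picks Free; Country B would get 6.
Country B's induced payoffs are 2, 5, 6, so Country B commits to Z. Subgame-perfect outcome: (Free, Z) with payoffs (8, 6).
For the simultaneous game, intersect best replies.
Country A's best replies: X→Tariff; Y→Tariff; Z→Free.
Country B's best replies: Free→X; Tariff→Y.
The unique mutual best reply is (Tariff, Y), giving (9, 5).
Sequential outcome (Free, Z) differs from the Nash profile (Tariff, Y).

no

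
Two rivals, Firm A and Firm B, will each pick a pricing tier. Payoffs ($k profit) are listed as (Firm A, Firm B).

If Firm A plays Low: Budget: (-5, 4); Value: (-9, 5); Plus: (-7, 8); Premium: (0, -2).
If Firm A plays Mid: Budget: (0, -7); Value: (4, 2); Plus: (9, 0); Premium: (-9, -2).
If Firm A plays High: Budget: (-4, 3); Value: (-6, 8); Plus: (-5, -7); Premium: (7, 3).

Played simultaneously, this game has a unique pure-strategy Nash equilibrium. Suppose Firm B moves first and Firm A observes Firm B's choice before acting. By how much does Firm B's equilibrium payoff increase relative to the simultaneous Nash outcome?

Backward induction with Firm B moving first.
- Budget: BR = Mid, leader payoff -7.
- Value: BR = Mid, leader payoff 2.
- Plus: BR = Mid, leader payoff 0.
- Premium: BR = High, leader payoff 3.
Maximizing over -7, 2, 0, 3, Firm B chooses Premium. Subgame-perfect outcome: (High, Premium) with payoffs (7, 3).
Now find the simultaneous Nash equilibrium.
Firm A's best replies: Budget→Mid; Value→Mid; Plus→Mid; Premium→High.
Firm B's best replies: Low→Plus; Mid→Value; High→Value.
The unique mutual best reply is (Mid, Value), giving (4, 2).
Firm B's commitment gain: 3 − 2 = 1.

1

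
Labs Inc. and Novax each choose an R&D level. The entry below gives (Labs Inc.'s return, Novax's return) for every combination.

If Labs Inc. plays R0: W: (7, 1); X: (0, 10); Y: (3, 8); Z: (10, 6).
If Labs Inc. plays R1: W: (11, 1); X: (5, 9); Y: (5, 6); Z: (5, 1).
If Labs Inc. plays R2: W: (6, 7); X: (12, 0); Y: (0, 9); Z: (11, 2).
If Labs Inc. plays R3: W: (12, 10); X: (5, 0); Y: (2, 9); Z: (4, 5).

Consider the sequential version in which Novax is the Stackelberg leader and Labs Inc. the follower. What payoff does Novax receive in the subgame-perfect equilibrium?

Work backward from Labs Inc.'s decision.
- W: Labs Inc. compares 7, 11, 6, 12 and picks R3; Novax would get 10.
- X: Labs Inc. compares 0, 5, 12, 5 and picks R2; Novax would get 0.
- Y: Labs Inc. compares 3, 5, 0, 2 and picks R1; Novax would get 6.
- Z: Labs Inc. compares 10, 5, 11, 4 and picks R2; Novax would get 2.
Among 10, 0, 6, 2, the best is 10 at W. Subgame-perfect outcome: (R3, W) with payoffs (12, 10).

10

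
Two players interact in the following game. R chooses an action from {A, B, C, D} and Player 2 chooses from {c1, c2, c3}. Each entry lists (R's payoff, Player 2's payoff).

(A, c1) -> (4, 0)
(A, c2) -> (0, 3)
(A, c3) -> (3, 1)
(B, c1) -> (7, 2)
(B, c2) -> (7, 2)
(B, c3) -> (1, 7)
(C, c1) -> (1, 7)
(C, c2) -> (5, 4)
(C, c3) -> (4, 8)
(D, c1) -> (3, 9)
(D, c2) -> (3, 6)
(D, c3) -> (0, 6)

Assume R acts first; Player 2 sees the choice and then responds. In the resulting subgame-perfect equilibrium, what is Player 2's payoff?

8

Solve by backward induction (R leads).
- A → Player 2 plays c2 (best of 0, 3, 1); R gets 0.
- B → Player 2 plays c3 (best of 2, 2, 7); R gets 1.
- C → Player 2 plays c3 (best of 7, 4, 8); R gets 4.
- D → Player 2 plays c1 (best of 9, 6, 6); R gets 3.
Among 0, 1, 4, 3, the best is 4 at C. Subgame-perfect outcome: (C, c3) with payoffs (4, 8).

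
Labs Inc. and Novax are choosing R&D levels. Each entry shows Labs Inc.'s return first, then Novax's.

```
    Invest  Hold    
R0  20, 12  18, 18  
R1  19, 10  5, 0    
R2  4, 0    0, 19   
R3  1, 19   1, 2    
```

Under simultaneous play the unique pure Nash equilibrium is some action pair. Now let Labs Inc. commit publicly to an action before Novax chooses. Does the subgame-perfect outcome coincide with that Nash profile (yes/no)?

Novax best-responds to each possible Labs Inc. move:
- R0: BR = Hold, leader payoff 18.
- R1: BR = Invest, leader payoff 19.
- R2: BR = Hold, leader payoff 0.
- R3: BR = Invest, leader payoff 1.
Among 18, 19, 0, 1, the best is 19 at R1. Subgame-perfect outcome: (R1, Invest) with payoffs (19, 10).
Now find the simultaneous Nash equilibrium.
Labs Inc.'s best replies: Invest→R0; Hold→R0.
Novax's best replies: R0→Hold; R1→Invest; R2→Hold; R3→Invest.
Only (R0, Hold) has each player best-responding; Nash payoffs (18, 18).
Sequential outcome (R1, Invest) differs from the Nash profile (R0, Hold).

no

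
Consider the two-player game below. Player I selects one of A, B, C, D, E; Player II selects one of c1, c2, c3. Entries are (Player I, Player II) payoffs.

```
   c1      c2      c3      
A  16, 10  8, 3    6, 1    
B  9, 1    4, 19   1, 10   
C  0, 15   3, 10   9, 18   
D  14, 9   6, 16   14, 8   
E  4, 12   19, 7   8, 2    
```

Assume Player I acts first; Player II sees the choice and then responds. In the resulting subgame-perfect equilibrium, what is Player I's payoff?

16

Player II best-responds to each possible Player I move:
- A: BR = c1, leader payoff 16.
- B: BR = c2, leader payoff 4.
- C: BR = c3, leader payoff 9.
- D: BR = c2, leader payoff 6.
- E: BR = c1, leader payoff 4.
Maximizing over 16, 4, 9, 6, 4, Player I chooses A. Subgame-perfect outcome: (A, c1) with payoffs (16, 10).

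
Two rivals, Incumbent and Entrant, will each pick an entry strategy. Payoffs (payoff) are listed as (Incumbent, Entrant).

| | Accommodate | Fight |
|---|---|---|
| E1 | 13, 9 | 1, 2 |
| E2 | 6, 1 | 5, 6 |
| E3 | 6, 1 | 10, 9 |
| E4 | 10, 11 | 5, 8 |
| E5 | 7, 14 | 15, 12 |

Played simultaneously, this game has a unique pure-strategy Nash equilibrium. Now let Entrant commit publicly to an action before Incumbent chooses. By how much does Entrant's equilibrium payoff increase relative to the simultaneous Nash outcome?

Incumbent best-responds to each possible Entrant move:
- Accommodate: Incumbent compares 13, 6, 6, 10, 7 and picks E1; Entrant would get 9.
- Fight: Incumbent compares 1, 5, 10, 5, 15 and picks E5; Entrant would get 12.
Maximizing over 9, 12, Entrant chooses Fight. Subgame-perfect outcome: (E5, Fight) with payoffs (15, 12).
Under simultaneous play:
Incumbent's best replies: Accommodate→E1; Fight→E5.
Entrant's best replies: E1→Accommodate; E2→Fight; E3→Fight; E4→Accommodate; E5→Accommodate.
The unique mutual best reply is (E1, Accommodate), giving (13, 9).
Entrant's commitment gain: 12 − 9 = 3.

3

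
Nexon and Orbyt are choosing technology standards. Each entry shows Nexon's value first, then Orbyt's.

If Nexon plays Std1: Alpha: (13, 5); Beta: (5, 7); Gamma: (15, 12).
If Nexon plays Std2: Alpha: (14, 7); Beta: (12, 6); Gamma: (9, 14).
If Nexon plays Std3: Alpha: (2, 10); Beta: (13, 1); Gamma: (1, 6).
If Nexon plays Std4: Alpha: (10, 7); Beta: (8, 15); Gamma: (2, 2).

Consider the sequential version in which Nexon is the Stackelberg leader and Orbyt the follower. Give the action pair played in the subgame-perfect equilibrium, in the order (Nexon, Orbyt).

Solve by backward induction (Nexon leads).
- Std1: Orbyt compares 5, 7, 12 and picks Gamma; Nexon would get 15.
- Std2: Orbyt compares 7, 6, 14 and picks Gamma; Nexon would get 9.
- Std3: Orbyt compares 10, 1, 6 and picks Alpha; Nexon would get 2.
- Std4: Orbyt compares 7, 15, 2 and picks Beta; Nexon would get 8.
Nexon's induced payoffs are 15, 9, 2, 8, so Nexon commits to Std1. Subgame-perfect outcome: (Std1, Gamma) with payoffs (15, 12).

(Std1, Gamma)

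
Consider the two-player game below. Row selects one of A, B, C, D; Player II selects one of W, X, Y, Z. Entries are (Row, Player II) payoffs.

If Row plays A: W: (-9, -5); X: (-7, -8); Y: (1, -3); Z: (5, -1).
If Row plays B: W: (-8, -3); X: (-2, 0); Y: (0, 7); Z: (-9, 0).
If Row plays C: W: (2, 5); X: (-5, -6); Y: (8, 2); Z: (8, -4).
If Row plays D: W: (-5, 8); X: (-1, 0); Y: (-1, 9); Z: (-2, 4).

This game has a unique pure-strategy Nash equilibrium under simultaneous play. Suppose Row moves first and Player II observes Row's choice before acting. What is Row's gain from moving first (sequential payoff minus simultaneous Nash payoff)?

3

Player II best-responds to each possible Row move:
- A: BR = Z, leader payoff 5.
- B: BR = Y, leader payoff 0.
- C: BR = W, leader payoff 2.
- D: BR = Y, leader payoff -1.
Among 5, 0, 2, -1, the best is 5 at A. Subgame-perfect outcome: (A, Z) with payoffs (5, -1).
Now find the simultaneous Nash equilibrium.
Row's best replies: W→C; X→D; Y→C; Z→C.
Player II's best replies: A→Z; B→Y; C→W; D→Y.
The unique mutual best reply is (C, W), giving (2, 5).
Row's commitment gain: 5 − 2 = 3.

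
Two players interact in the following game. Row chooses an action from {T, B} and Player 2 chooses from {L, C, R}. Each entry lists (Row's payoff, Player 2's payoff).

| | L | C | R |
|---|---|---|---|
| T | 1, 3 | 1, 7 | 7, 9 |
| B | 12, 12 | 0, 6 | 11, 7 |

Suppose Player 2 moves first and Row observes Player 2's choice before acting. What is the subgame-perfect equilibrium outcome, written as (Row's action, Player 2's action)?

(B, L)

Backward induction with Player 2 moving first.
- L: BR = B, leader payoff 12.
- C: BR = T, leader payoff 7.
- R: BR = B, leader payoff 7.
Among 12, 7, 7, the best is 12 at L. Subgame-perfect outcome: (B, L) with payoffs (12, 12).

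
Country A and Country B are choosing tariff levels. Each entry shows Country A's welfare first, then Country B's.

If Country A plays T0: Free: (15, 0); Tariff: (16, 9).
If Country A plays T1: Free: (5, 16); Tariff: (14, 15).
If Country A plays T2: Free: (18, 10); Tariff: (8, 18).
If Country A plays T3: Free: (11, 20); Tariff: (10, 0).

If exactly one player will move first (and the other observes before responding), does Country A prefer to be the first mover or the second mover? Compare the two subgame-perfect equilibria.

second

If Country A leads: Country B's best replies are T0→Tariff, T1→Free, T2→Tariff, T3→Free; Country A's induced payoffs 16, 5, 8, 11; outcome (T0, Tariff), payoffs (16, 9).
If Country B leads: Country A's best replies are Free→T2, Tariff→T0; Country B's induced payoffs 10, 9; outcome (T2, Free), payoffs (18, 10).
Country A gets 16 moving first and 18 moving second, so Country A prefers to move second.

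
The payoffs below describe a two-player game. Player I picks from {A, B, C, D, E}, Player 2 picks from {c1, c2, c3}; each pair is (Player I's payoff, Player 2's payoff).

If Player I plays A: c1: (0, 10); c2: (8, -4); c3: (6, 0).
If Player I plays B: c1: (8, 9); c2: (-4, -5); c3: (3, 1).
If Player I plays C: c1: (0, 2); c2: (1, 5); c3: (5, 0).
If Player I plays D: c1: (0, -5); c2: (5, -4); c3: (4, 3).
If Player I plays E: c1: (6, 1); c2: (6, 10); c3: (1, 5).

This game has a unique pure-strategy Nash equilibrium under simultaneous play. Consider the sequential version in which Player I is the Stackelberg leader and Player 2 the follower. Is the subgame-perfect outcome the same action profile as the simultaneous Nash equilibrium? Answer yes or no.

Backward induction with Player I moving first.
- A → Player 2 plays c1 (best of 10, -4, 0); Player I gets 0.
- B → Player 2 plays c1 (best of 9, -5, 1); Player I gets 8.
- C → Player 2 plays c2 (best of 2, 5, 0); Player I gets 1.
- D → Player 2 plays c3 (best of -5, -4, 3); Player I gets 4.
- E → Player 2 plays c2 (best of 1, 10, 5); Player I gets 6.
Among 0, 8, 1, 4, 6, the best is 8 at B. Subgame-perfect outcome: (B, c1) with payoffs (8, 9).
Under simultaneous play:
Player I's best replies: c1→B; c2→A; c3→A.
Player 2's best replies: A→c1; B→c1; C→c2; D→c3; E→c2.
Only (B, c1) has each player best-responding; Nash payoffs (8, 9).
Sequential outcome (B, c1) coincides with the Nash profile (B, c1).

yes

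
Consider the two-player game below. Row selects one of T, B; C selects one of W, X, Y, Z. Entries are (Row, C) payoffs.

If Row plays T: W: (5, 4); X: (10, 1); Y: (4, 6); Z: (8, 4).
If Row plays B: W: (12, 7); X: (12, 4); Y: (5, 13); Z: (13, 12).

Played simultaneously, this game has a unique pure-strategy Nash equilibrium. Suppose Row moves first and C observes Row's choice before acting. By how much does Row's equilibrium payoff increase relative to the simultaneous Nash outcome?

0

Backward induction with Row moving first.
- T: BR = Y, leader payoff 4.
- B: BR = Y, leader payoff 5.
Row's induced payoffs are 4, 5, so Row commits to B. Subgame-perfect outcome: (B, Y) with payoffs (5, 13).
Under simultaneous play:
Row's best replies: W→B; X→B; Y→B; Z→B.
C's best replies: T→Y; B→Y.
Only (B, Y) has each player best-responding; Nash payoffs (5, 13).
Row's commitment gain: 5 − 5 = 0.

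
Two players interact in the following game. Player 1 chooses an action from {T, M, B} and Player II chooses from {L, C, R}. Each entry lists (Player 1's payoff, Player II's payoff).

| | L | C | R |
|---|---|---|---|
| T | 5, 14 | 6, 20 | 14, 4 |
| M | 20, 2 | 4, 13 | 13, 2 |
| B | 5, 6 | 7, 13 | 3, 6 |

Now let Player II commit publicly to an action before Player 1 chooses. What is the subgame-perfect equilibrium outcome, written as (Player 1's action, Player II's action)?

(B, C)

Backward induction with Player II moving first.
- L: Player 1 compares 5, 20, 5 and picks M; Player II would get 2.
- C: Player 1 compares 6, 4, 7 and picks B; Player II would get 13.
- R: Player 1 compares 14, 13, 3 and picks T; Player II would get 4.
Player II's induced payoffs are 2, 13, 4, so Player II commits to C. Subgame-perfect outcome: (B, C) with payoffs (7, 13).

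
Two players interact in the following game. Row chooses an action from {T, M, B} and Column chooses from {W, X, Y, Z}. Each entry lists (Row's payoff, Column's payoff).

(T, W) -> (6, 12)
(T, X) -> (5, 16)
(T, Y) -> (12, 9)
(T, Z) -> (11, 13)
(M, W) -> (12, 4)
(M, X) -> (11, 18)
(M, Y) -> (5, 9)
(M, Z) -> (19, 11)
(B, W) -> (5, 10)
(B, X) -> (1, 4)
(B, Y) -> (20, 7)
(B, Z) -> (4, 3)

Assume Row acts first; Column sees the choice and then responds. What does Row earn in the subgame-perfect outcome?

11

Backward induction with Row moving first.
- T → Column plays X (best of 12, 16, 9, 13); Row gets 5.
- M → Column plays X (best of 4, 18, 9, 11); Row gets 11.
- B → Column plays W (best of 10, 4, 7, 3); Row gets 5.
Among 5, 11, 5, the best is 11 at M. Subgame-perfect outcome: (M, X) with payoffs (11, 18).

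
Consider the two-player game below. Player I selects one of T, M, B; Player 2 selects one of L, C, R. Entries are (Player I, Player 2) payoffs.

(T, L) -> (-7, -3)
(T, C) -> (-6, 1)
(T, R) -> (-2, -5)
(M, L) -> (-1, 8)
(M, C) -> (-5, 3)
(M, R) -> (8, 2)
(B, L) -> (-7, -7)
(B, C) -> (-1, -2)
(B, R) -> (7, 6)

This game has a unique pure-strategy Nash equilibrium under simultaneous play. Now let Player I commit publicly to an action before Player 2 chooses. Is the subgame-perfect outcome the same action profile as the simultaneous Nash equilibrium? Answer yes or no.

no

Work backward from Player 2's decision.
- T: BR = C, leader payoff -6.
- M: BR = L, leader payoff -1.
- B: BR = R, leader payoff 7.
Maximizing over -6, -1, 7, Player I chooses B. Subgame-perfect outcome: (B, R) with payoffs (7, 6).
Under simultaneous play:
Player I's best replies: L→M; C→B; R→M.
Player 2's best replies: T→C; M→L; B→R.
The unique mutual best reply is (M, L), giving (-1, 8).
Sequential outcome (B, R) differs from the Nash profile (M, L).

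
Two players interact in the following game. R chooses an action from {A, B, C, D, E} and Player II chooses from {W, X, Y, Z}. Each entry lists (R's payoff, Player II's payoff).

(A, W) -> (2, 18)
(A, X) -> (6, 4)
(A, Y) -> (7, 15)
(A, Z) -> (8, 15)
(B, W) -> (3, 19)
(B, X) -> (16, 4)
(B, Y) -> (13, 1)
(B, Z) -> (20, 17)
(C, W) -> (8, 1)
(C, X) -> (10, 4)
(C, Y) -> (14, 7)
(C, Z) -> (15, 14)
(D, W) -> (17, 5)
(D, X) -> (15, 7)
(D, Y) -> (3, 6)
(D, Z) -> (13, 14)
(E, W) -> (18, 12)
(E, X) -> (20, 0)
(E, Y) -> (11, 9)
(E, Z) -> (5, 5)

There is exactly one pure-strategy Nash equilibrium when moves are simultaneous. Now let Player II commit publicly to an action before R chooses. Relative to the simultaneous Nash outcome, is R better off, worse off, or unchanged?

better off

Backward induction with Player II moving first.
- W: R compares 2, 3, 8, 17, 18 and picks E; Player II would get 12.
- X: R compares 6, 16, 10, 15, 20 and picks E; Player II would get 0.
- Y: R compares 7, 13, 14, 3, 11 and picks C; Player II would get 7.
- Z: R compares 8, 20, 15, 13, 5 and picks B; Player II would get 17.
Maximizing over 12, 0, 7, 17, Player II chooses Z. Subgame-perfect outcome: (B, Z) with payoffs (20, 17).
Now find the simultaneous Nash equilibrium.
R's best replies: W→E; X→E; Y→C; Z→B.
Player II's best replies: A→W; B→W; C→Z; D→Z; E→W.
The unique mutual best reply is (E, W), giving (18, 12).
R earns 20 sequentially versus 18 at the Nash outcome: better off.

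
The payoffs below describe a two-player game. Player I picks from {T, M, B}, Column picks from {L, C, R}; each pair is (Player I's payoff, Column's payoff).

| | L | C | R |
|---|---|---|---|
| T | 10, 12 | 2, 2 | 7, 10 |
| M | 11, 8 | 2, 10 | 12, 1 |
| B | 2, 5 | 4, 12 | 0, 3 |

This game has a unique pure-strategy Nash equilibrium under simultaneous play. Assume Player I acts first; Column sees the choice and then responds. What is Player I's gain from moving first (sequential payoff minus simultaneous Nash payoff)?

6

Column best-responds to each possible Player I move:
- T → Column plays L (best of 12, 2, 10); Player I gets 10.
- M → Column plays C (best of 8, 10, 1); Player I gets 2.
- B → Column plays C (best of 5, 12, 3); Player I gets 4.
Among 10, 2, 4, the best is 10 at T. Subgame-perfect outcome: (T, L) with payoffs (10, 12).
For the simultaneous game, intersect best replies.
Player I's best replies: L→M; C→B; R→M.
Column's best replies: T→L; M→C; B→C.
The unique mutual best reply is (B, C), giving (4, 12).
Player I's commitment gain: 10 − 4 = 6.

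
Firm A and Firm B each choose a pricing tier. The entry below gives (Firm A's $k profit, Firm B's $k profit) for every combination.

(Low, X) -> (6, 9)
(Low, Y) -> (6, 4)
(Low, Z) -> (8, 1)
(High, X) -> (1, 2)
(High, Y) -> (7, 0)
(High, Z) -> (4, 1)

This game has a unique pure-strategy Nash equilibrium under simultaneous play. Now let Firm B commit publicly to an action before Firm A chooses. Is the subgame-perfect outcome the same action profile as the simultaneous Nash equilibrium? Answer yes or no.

Work backward from Firm A's decision.
- X → Firm A plays Low (best of 6, 1); Firm B gets 9.
- Y → Firm A plays High (best of 6, 7); Firm B gets 0.
- Z → Firm A plays Low (best of 8, 4); Firm B gets 1.
Firm B's induced payoffs are 9, 0, 1, so Firm B commits to X. Subgame-perfect outcome: (Low, X) with payoffs (6, 9).
For the simultaneous game, intersect best replies.
Firm A's best replies: X→Low; Y→High; Z→Low.
Firm B's best replies: Low→X; High→X.
Only (Low, X) has each player best-responding; Nash payoffs (6, 9).
Sequential outcome (Low, X) coincides with the Nash profile (Low, X).

yes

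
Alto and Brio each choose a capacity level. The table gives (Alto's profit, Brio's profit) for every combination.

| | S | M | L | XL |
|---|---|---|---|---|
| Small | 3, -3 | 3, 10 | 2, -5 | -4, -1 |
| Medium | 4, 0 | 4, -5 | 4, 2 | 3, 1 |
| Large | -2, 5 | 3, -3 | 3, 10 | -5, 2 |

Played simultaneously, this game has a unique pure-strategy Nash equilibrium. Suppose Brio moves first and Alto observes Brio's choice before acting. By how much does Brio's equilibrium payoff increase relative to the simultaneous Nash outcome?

0

Alto best-responds to each possible Brio move:
- S: BR = Medium, leader payoff 0.
- M: BR = Medium, leader payoff -5.
- L: BR = Medium, leader payoff 2.
- XL: BR = Medium, leader payoff 1.
Maximizing over 0, -5, 2, 1, Brio chooses L. Subgame-perfect outcome: (Medium, L) with payoffs (4, 2).
Now find the simultaneous Nash equilibrium.
Alto's best replies: S→Medium; M→Medium; L→Medium; XL→Medium.
Brio's best replies: Small→M; Medium→L; Large→L.
Only (Medium, L) has each player best-responding; Nash payoffs (4, 2).
Brio's commitment gain: 2 − 2 = 0.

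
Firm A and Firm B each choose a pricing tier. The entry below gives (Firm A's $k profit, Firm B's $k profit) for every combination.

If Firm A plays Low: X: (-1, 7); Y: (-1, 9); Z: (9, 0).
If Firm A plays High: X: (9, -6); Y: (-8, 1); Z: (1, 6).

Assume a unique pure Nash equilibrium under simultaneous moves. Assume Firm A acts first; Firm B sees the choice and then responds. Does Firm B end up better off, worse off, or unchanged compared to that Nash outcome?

worse off

Solve by backward induction (Firm A leads).
- Low: BR = Y, leader payoff -1.
- High: BR = Z, leader payoff 1.
Firm A's induced payoffs are -1, 1, so Firm A commits to High. Subgame-perfect outcome: (High, Z) with payoffs (1, 6).
Under simultaneous play:
Firm A's best replies: X→High; Y→Low; Z→Low.
Firm B's best replies: Low→Y; High→Z.
The unique mutual best reply is (Low, Y), giving (-1, 9).
Firm B earns 6 sequentially versus 9 at the Nash outcome: worse off.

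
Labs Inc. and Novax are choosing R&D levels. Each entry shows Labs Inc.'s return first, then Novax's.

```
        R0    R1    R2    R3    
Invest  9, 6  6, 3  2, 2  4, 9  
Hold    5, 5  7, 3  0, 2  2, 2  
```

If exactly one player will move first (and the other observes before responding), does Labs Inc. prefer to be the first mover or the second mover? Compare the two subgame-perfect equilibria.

If Labs Inc. leads: Novax's best replies are Invest→R3, Hold→R0; Labs Inc.'s induced payoffs 4, 5; outcome (Hold, R0), payoffs (5, 5).
If Novax leads: Labs Inc.'s best replies are R0→Invest, R1→Hold, R2→Invest, R3→Invest; Novax's induced payoffs 6, 3, 2, 9; outcome (Invest, R3), payoffs (4, 9).
Labs Inc. gets 5 moving first and 4 moving second, so Labs Inc. prefers to move first.

first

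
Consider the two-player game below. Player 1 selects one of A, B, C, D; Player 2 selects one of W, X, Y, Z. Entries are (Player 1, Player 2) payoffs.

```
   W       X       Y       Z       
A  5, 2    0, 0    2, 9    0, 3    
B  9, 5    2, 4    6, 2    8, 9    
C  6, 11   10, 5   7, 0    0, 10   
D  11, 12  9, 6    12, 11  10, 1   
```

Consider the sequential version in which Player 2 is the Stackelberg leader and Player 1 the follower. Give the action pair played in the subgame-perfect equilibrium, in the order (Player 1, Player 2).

Player 1 best-responds to each possible Player 2 move:
- W: Player 1 compares 5, 9, 6, 11 and picks D; Player 2 would get 12.
- X: Player 1 compares 0, 2, 10, 9 and picks C; Player 2 would get 5.
- Y: Player 1 compares 2, 6, 7, 12 and picks D; Player 2 would get 11.
- Z: Player 1 compares 0, 8, 0, 10 and picks D; Player 2 would get 1.
Player 2's induced payoffs are 12, 5, 11, 1, so Player 2 commits to W. Subgame-perfect outcome: (D, W) with payoffs (11, 12).

(D, W)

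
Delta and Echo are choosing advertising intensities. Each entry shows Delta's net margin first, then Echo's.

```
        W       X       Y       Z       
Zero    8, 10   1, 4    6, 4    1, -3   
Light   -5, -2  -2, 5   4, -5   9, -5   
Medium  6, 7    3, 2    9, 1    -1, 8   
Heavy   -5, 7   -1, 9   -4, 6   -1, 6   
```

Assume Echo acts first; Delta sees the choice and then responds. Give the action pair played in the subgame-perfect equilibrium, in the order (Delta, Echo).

Work backward from Delta's decision.
- W: Delta compares 8, -5, 6, -5 and picks Zero; Echo would get 10.
- X: Delta compares 1, -2, 3, -1 and picks Medium; Echo would get 2.
- Y: Delta compares 6, 4, 9, -4 and picks Medium; Echo would get 1.
- Z: Delta compares 1, 9, -1, -1 and picks Light; Echo would get -5.
Maximizing over 10, 2, 1, -5, Echo chooses W. Subgame-perfect outcome: (Zero, W) with payoffs (8, 10).

(Zero, W)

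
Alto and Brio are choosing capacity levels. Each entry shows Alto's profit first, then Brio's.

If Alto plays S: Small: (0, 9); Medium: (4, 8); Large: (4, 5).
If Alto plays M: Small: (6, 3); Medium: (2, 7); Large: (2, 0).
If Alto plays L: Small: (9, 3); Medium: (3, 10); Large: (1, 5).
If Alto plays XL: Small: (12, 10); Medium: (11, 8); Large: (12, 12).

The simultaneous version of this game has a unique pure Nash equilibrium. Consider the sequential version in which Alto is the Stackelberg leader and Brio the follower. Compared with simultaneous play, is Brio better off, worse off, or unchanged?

unchanged

Work backward from Brio's decision.
- S: BR = Small, leader payoff 0.
- M: BR = Medium, leader payoff 2.
- L: BR = Medium, leader payoff 3.
- XL: BR = Large, leader payoff 12.
Among 0, 2, 3, 12, the best is 12 at XL. Subgame-perfect outcome: (XL, Large) with payoffs (12, 12).
Now find the simultaneous Nash equilibrium.
Alto's best replies: Small→XL; Medium→XL; Large→XL.
Brio's best replies: S→Small; M→Medium; L→Medium; XL→Large.
Only (XL, Large) has each player best-responding; Nash payoffs (12, 12).
Brio earns 12 sequentially versus 12 at the Nash outcome: unchanged.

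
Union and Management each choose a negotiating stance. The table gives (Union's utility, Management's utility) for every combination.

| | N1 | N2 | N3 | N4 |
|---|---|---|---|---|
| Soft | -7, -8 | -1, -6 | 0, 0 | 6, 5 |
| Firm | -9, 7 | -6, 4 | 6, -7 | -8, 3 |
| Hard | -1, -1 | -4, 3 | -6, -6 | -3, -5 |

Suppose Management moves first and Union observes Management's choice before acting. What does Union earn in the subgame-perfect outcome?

6

Backward induction with Management moving first.
- N1: BR = Hard, leader payoff -1.
- N2: BR = Soft, leader payoff -6.
- N3: BR = Firm, leader payoff -7.
- N4: BR = Soft, leader payoff 5.
Management's induced payoffs are -1, -6, -7, 5, so Management commits to N4. Subgame-perfect outcome: (Soft, N4) with payoffs (6, 5).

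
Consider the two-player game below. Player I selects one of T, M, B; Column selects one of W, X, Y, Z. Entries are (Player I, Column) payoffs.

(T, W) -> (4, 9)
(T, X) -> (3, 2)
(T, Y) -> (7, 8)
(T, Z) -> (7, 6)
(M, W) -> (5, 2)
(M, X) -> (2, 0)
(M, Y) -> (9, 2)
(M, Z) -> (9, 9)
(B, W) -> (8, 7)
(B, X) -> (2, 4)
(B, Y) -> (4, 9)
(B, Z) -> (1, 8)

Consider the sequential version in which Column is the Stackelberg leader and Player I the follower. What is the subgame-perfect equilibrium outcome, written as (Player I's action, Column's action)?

Solve by backward induction (Column leads).
- W: Player I compares 4, 5, 8 and picks B; Column would get 7.
- X: Player I compares 3, 2, 2 and picks T; Column would get 2.
- Y: Player I compares 7, 9, 4 and picks M; Column would get 2.
- Z: Player I compares 7, 9, 1 and picks M; Column would get 9.
Maximizing over 7, 2, 2, 9, Column chooses Z. Subgame-perfect outcome: (M, Z) with payoffs (9, 9).

(M, Z)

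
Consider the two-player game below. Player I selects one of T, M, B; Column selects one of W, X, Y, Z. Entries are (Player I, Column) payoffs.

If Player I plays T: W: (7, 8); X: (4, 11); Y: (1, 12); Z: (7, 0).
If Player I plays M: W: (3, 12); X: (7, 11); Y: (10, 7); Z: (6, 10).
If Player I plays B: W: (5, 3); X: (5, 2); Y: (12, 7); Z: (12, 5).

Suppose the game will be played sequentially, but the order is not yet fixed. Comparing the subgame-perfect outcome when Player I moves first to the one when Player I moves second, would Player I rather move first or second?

first

If Player I leads: Column's best replies are T→Y, M→W, B→Y; Player I's induced payoffs 1, 3, 12; outcome (B, Y), payoffs (12, 7).
If Column leads: Player I's best replies are W→T, X→M, Y→B, Z→B; Column's induced payoffs 8, 11, 7, 5; outcome (M, X), payoffs (7, 11).
Player I gets 12 moving first and 7 moving second, so Player I prefers to move first.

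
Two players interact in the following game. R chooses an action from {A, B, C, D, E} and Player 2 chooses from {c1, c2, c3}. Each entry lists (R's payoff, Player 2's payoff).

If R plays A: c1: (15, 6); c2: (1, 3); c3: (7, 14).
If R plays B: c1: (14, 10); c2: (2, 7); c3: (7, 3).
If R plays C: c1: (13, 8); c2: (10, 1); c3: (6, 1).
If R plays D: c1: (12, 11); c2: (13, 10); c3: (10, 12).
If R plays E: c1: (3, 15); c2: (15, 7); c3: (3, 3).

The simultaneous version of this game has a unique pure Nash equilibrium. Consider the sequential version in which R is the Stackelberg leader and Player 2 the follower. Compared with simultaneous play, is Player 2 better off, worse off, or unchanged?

Solve by backward induction (R leads).
- A: BR = c3, leader payoff 7.
- B: BR = c1, leader payoff 14.
- C: BR = c1, leader payoff 13.
- D: BR = c3, leader payoff 10.
- E: BR = c1, leader payoff 3.
R's induced payoffs are 7, 14, 13, 10, 3, so R commits to B. Subgame-perfect outcome: (B, c1) with payoffs (14, 10).
For the simultaneous game, intersect best replies.
R's best replies: c1→A; c2→E; c3→D.
Player 2's best replies: A→c3; B→c1; C→c1; D→c3; E→c1.
The unique mutual best reply is (D, c3), giving (10, 12).
Player 2 earns 10 sequentially versus 12 at the Nash outcome: worse off.

worse off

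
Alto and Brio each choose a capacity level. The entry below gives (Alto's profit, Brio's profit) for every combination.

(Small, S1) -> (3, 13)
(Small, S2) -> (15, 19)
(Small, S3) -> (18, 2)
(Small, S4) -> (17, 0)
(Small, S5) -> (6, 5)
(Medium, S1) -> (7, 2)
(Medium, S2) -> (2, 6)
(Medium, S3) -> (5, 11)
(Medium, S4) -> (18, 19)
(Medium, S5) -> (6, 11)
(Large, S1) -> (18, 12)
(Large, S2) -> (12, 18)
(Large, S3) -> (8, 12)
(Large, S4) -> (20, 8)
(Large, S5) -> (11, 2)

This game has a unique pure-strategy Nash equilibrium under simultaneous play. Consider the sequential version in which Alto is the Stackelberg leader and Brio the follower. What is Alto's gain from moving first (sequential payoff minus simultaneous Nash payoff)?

Brio best-responds to each possible Alto move:
- Small: Brio compares 13, 19, 2, 0, 5 and picks S2; Alto would get 15.
- Medium: Brio compares 2, 6, 11, 19, 11 and picks S4; Alto would get 18.
- Large: Brio compares 12, 18, 12, 8, 2 and picks S2; Alto would get 12.
Among 15, 18, 12, the best is 18 at Medium. Subgame-perfect outcome: (Medium, S4) with payoffs (18, 19).
Under simultaneous play:
Alto's best replies: S1→Large; S2→Small; S3→Small; S4→Large; S5→Large.
Brio's best replies: Small→S2; Medium→S4; Large→S2.
Only (Small, S2) has each player best-responding; Nash payoffs (15, 19).
Alto's commitment gain: 18 − 15 = 3.

3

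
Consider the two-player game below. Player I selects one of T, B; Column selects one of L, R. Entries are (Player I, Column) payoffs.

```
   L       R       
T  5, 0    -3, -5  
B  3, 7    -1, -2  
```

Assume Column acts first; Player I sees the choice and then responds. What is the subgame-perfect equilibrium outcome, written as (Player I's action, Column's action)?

Work backward from Player I's decision.
- L → Player I plays T (best of 5, 3); Column gets 0.
- R → Player I plays B (best of -3, -1); Column gets -2.
Column's induced payoffs are 0, -2, so Column commits to L. Subgame-perfect outcome: (T, L) with payoffs (5, 0).

(T, L)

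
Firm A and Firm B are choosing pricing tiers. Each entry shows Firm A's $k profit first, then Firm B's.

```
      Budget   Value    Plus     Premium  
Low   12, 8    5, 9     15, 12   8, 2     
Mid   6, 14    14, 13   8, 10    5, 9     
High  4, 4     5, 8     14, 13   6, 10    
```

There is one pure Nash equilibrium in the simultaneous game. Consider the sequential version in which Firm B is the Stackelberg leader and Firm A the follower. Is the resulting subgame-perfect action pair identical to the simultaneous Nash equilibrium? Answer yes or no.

no

Solve by backward induction (Firm B leads).
- Budget → Firm A plays Low (best of 12, 6, 4); Firm B gets 8.
- Value → Firm A plays Mid (best of 5, 14, 5); Firm B gets 13.
- Plus → Firm A plays Low (best of 15, 8, 14); Firm B gets 12.
- Premium → Firm A plays Low (best of 8, 5, 6); Firm B gets 2.
Maximizing over 8, 13, 12, 2, Firm B chooses Value. Subgame-perfect outcome: (Mid, Value) with payoffs (14, 13).
For the simultaneous game, intersect best replies.
Firm A's best replies: Budget→Low; Value→Mid; Plus→Low; Premium→Low.
Firm B's best replies: Low→Plus; Mid→Budget; High→Plus.
The unique mutual best reply is (Low, Plus), giving (15, 12).
Sequential outcome (Mid, Value) differs from the Nash profile (Low, Plus).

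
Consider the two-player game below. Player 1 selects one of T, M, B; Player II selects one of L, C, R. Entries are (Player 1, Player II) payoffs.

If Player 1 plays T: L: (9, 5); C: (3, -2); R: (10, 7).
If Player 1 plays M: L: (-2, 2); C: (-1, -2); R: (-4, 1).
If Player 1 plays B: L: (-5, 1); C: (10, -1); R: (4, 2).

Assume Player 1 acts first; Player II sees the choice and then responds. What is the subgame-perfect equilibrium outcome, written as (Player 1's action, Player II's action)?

(T, R)

Solve by backward induction (Player 1 leads).
- T: BR = R, leader payoff 10.
- M: BR = L, leader payoff -2.
- B: BR = R, leader payoff 4.
Among 10, -2, 4, the best is 10 at T. Subgame-perfect outcome: (T, R) with payoffs (10, 7).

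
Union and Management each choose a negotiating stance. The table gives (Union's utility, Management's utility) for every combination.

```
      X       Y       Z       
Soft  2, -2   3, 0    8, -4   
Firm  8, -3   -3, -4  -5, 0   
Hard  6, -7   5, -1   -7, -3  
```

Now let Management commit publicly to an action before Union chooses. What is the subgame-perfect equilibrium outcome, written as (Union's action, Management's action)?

(Hard, Y)

Solve by backward induction (Management leads).
- X: BR = Firm, leader payoff -3.
- Y: BR = Hard, leader payoff -1.
- Z: BR = Soft, leader payoff -4.
Among -3, -1, -4, the best is -1 at Y. Subgame-perfect outcome: (Hard, Y) with payoffs (5, -1).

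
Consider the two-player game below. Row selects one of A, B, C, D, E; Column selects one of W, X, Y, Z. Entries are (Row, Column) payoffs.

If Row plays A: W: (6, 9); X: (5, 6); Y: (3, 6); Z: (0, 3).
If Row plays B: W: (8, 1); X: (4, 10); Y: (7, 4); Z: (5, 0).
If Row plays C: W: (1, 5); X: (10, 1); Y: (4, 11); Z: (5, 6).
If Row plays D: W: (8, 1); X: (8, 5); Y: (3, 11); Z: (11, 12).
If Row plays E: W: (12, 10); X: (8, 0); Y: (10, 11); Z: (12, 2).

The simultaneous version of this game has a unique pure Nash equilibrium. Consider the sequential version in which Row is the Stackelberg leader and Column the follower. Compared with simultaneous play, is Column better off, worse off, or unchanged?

Work backward from Column's decision.
- A: BR = W, leader payoff 6.
- B: BR = X, leader payoff 4.
- C: BR = Y, leader payoff 4.
- D: BR = Z, leader payoff 11.
- E: BR = Y, leader payoff 10.
Among 6, 4, 4, 11, 10, the best is 11 at D. Subgame-perfect outcome: (D, Z) with payoffs (11, 12).
Under simultaneous play:
Row's best replies: W→E; X→C; Y→E; Z→E.
Column's best replies: A→W; B→X; C→Y; D→Z; E→Y.
Only (E, Y) has each player best-responding; Nash payoffs (10, 11).
Column earns 12 sequentially versus 11 at the Nash outcome: better off.

better off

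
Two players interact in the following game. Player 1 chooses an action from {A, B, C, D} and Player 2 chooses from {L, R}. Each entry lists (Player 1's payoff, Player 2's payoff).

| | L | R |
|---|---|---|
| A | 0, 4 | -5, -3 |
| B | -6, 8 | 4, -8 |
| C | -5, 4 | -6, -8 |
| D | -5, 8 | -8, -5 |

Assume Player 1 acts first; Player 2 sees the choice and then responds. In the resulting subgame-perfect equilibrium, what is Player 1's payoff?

0

Solve by backward induction (Player 1 leads).
- A: BR = L, leader payoff 0.
- B: BR = L, leader payoff -6.
- C: BR = L, leader payoff -5.
- D: BR = L, leader payoff -5.
Among 0, -6, -5, -5, the best is 0 at A. Subgame-perfect outcome: (A, L) with payoffs (0, 4).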